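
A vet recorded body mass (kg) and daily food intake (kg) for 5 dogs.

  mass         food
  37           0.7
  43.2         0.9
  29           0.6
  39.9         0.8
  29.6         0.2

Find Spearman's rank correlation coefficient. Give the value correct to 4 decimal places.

Rank mass: 3, 5, 1, 4, 2
Rank food: 3, 5, 2, 4, 1
d = rank(mass) − rank(food): 0, 0, -1, 0, 1; Σd² = 2
ρ = 1 − 6Σd² / [n(n²−1)] = 1 − 6×2 / (5×24) = 1 − 12/120 ≈ 0.9000

0.9000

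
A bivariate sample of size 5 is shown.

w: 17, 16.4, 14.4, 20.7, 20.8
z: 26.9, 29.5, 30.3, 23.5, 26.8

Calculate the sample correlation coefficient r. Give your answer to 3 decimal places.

-0.849

n = 5, Σw = 89.3, Σz = 137, Σw² = 1626.45, Σz² = 3782.44, Σwz = 2421.31
nΣwz − ΣwΣz = 12106.55 − 12234.1 = -127.55
nΣw² − (Σw)² = 8132.25 − 7974.49 = 157.76; nΣz² − (Σz)² = 18912.2 − 18769 = 143.2
r = -127.55 / √(157.76 × 143.2) = -127.55 / 150.3038 ≈ -0.849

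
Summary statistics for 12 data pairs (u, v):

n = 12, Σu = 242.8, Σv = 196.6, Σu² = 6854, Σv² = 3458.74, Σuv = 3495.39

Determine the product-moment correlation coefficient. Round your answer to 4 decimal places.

r = (nΣuv − ΣuΣv) / √[(nΣu² − (Σu)²)(nΣv² − (Σv)²)]
Numerator: 12×3495.39 − 242.8×196.6 = -5789.8
Denominator: √[(82248 − 58951.84)(41504.88 − 38651.56)] = √[23296.16 × 2853.32] = 8152.9994
r = -5789.8 / 8152.9994 ≈ -0.7101

-0.7101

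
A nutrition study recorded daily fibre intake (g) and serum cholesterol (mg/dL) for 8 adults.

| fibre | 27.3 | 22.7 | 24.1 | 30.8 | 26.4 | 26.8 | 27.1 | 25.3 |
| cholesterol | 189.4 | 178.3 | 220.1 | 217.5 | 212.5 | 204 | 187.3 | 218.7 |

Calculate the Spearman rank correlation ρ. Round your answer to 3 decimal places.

-0.071

Rank fibre: 7, 1, 2, 8, 4, 5, 6, 3
Rank cholesterol: 3, 1, 8, 6, 5, 4, 2, 7
d = rank(fibre) − rank(cholesterol): 4, 0, -6, 2, -1, 1, 4, -4; Σd² = 90
ρ = 1 − 6Σd² / [n(n²−1)] = 1 − 6×90 / (8×63) = 1 − 540/504 ≈ -0.071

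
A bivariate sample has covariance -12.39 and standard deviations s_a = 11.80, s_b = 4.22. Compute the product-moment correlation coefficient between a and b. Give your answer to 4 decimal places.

r = Cov(a,b) / (s_a · s_b) = -12.39 / (11.80 × 4.22)
  = -12.39 / 49.7960 ≈ -0.2488

-0.2488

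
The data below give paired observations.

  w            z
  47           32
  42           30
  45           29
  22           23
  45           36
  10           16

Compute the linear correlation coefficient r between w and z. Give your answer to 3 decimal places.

0.943

n = 6, Σw = 211, Σz = 166, Σw² = 8607, Σz² = 4846, Σwz = 6355
nΣwz − ΣwΣz = 38130 − 35026 = 3104
nΣw² − (Σw)² = 51642 − 44521 = 7121; nΣz² − (Σz)² = 29076 − 27556 = 1520
r = 3104 / √(7121 × 1520) = 3104 / 3289.9726 ≈ 0.943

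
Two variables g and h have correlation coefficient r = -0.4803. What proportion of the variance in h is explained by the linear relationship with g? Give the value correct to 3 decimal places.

0.231

r² = (-0.4803)² = 0.231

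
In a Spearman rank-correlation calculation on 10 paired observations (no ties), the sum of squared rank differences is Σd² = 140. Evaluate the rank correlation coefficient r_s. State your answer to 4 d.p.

ρ = 1 − 6Σd² / [n(n²−1)] = 1 − 6×140 / (10×99)
  = 1 − 840/990 = 1 − 0.84848 ≈ 0.1515

0.1515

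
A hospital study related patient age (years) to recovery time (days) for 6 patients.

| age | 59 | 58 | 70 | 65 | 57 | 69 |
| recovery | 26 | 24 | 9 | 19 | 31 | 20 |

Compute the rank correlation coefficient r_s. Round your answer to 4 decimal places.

Rank age: 3, 2, 6, 4, 1, 5
Rank recovery: 5, 4, 1, 2, 6, 3
d = rank(age) − rank(recovery): -2, -2, 5, 2, -5, 2; Σd² = 66
ρ = 1 − 6Σd² / [n(n²−1)] = 1 − 6×66 / (6×35) = 1 − 396/210 ≈ -0.8857

-0.8857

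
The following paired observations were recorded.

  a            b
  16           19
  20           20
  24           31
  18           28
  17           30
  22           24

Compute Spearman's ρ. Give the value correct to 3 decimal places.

0.486

Rank a: 1, 4, 6, 3, 2, 5
Rank b: 1, 2, 6, 4, 5, 3
d = rank(a) − rank(b): 0, 2, 0, -1, -3, 2; Σd² = 18
ρ = 1 − 6Σd² / [n(n²−1)] = 1 − 6×18 / (6×35) = 1 − 108/210 ≈ 0.486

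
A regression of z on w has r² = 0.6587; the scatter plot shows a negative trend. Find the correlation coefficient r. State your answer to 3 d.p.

-0.812

|r| = √0.6587 = 0.812
The association is negative, so r = −0.812.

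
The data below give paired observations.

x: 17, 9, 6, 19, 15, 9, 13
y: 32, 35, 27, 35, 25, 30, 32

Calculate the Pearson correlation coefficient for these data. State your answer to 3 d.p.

0.291

n = 7, Σx = 88, Σy = 216, Σx² = 1242, Σy² = 6752, Σxy = 2747
nΣxy − ΣxΣy = 19229 − 19008 = 221
nΣx² − (Σx)² = 8694 − 7744 = 950; nΣy² − (Σy)² = 47264 − 46656 = 608
r = 221 / √(950 × 608) = 221 / 760.0000 ≈ 0.291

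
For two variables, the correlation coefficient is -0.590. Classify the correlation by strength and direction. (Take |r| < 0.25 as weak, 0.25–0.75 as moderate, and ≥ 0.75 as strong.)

moderate negative

r = -0.590 < 0 so the relationship is negative.
|r| = 0.590, which falls in the moderate range.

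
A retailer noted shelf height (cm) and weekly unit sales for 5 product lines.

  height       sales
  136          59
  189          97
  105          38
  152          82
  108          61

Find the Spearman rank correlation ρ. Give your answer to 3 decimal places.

Rank height: 3, 5, 1, 4, 2
Rank sales: 2, 5, 1, 4, 3
d = rank(height) − rank(sales): 1, 0, 0, 0, -1; Σd² = 2
ρ = 1 − 6Σd² / [n(n²−1)] = 1 − 6×2 / (5×24) = 1 − 12/120 ≈ 0.900

0.900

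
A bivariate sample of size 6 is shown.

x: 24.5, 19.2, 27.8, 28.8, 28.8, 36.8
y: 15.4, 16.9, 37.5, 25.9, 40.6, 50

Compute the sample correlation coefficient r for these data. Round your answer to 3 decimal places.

n = 6, Σx = 165.9, Σy = 186.3, Σx² = 4754.85, Σy² = 6748.19, Σxy = 5499.48
nΣxy − ΣxΣy = 32996.88 − 30907.17 = 2089.71
nΣx² − (Σx)² = 28529.1 − 27522.81 = 1006.29; nΣy² − (Σy)² = 40489.14 − 34707.69 = 5781.45
r = 2089.71 / √(1006.29 × 5781.45) = 2089.71 / 2412.0148 ≈ 0.866

0.866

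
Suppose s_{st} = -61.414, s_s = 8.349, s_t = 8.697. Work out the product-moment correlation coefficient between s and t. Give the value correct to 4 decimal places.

r = Cov(s,t) / (s_s · s_t) = -61.414 / (8.349 × 8.697)
  = -61.414 / 72.6113 ≈ -0.8458

-0.8458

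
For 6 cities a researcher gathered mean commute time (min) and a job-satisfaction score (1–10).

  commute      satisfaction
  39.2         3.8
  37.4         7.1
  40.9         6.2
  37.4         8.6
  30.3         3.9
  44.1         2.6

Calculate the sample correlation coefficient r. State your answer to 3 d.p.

n = 6, Σx = 229.3, Σy = 32.2, Σx² = 8869.87, Σy² = 199.22, Σxy = 1222.55
nΣxy − ΣxΣy = 7335.3 − 7383.46 = -48.16
nΣx² − (Σx)² = 53219.22 − 52578.49 = 640.73; nΣy² − (Σy)² = 1195.32 − 1036.84 = 158.48
r = -48.16 / √(640.73 × 158.48) = -48.16 / 318.6580 ≈ -0.151

-0.151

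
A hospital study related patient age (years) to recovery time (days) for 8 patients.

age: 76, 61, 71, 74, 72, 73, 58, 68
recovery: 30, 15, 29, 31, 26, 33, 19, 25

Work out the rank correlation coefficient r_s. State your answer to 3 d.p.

0.857

Rank age: 8, 2, 4, 7, 5, 6, 1, 3
Rank recovery: 6, 1, 5, 7, 4, 8, 2, 3
d = rank(age) − rank(recovery): 2, 1, -1, 0, 1, -2, -1, 0; Σd² = 12
ρ = 1 − 6Σd² / [n(n²−1)] = 1 − 6×12 / (8×63) = 1 − 72/504 ≈ 0.857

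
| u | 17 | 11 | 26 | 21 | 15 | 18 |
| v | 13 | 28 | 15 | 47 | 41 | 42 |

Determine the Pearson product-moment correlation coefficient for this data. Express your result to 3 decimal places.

n = 6, Σu = 108, Σv = 186, Σu² = 2076, Σv² = 6832, Σuv = 3277
nΣuv − ΣuΣv = 19662 − 20088 = -426
nΣu² − (Σu)² = 12456 − 11664 = 792; nΣv² − (Σv)² = 40992 − 34596 = 6396
r = -426 / √(792 × 6396) = -426 / 2250.6959 ≈ -0.189

-0.189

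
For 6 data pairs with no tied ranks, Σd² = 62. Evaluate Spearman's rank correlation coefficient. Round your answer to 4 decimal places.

-0.7714

ρ = 1 − 6Σd² / [n(n²−1)] = 1 − 6×62 / (6×35)
  = 1 − 372/210 = 1 − 1.77143 ≈ -0.7714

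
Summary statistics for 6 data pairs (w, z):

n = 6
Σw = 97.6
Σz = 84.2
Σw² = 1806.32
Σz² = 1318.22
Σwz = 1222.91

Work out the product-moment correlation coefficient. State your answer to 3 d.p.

-0.849

r = (nΣwz − ΣwΣz) / √[(nΣw² − (Σw)²)(nΣz² − (Σz)²)]
Numerator: 6×1222.91 − 97.6×84.2 = -880.46
Denominator: √[(10837.92 − 9525.76)(7909.32 − 7089.64)] = √[1312.16 × 819.68] = 1037.0879
r = -880.46 / 1037.0879 ≈ -0.849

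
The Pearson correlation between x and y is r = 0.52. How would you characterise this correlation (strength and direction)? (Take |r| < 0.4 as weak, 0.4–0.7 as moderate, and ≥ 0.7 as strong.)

moderate positive

r = 0.52 > 0 so the relationship is positive.
|r| = 0.52, which falls in the moderate range.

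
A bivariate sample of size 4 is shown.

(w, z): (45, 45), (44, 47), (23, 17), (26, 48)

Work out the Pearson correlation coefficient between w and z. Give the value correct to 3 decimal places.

0.608

n = 4, Σw = 138, Σz = 157, Σw² = 5166, Σz² = 6827, Σwz = 5732
nΣwz − ΣwΣz = 22928 − 21666 = 1262
nΣw² − (Σw)² = 20664 − 19044 = 1620; nΣz² − (Σz)² = 27308 − 24649 = 2659
r = 1262 / √(1620 × 2659) = 1262 / 2075.4710 ≈ 0.608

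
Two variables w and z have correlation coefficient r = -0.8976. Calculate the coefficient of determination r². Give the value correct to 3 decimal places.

r² = (-0.8976)² = 0.806

0.806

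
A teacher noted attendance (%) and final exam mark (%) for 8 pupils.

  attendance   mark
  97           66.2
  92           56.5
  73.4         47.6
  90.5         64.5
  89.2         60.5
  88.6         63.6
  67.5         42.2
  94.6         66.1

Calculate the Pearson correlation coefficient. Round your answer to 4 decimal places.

0.9431

n = 8, Σx = 692.8, Σy = 467.2, Σx² = 60762.82, Σy² = 27855.96, Σxy = 41083.61
nΣxy − ΣxΣy = 328668.88 − 323676.16 = 4992.72
nΣx² − (Σx)² = 486102.56 − 479971.84 = 6130.72; nΣy² − (Σy)² = 222847.68 − 218275.84 = 4571.84
r = 4992.72 / √(6130.72 × 4571.84) = 4992.72 / 5294.2111 ≈ 0.9431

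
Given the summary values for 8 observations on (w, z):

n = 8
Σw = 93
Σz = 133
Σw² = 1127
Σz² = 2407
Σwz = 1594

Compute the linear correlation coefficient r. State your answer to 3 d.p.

0.505

r = (nΣwz − ΣwΣz) / √[(nΣw² − (Σw)²)(nΣz² − (Σz)²)]
Numerator: 8×1594 − 93×133 = 383
Denominator: √[(9016 − 8649)(19256 − 17689)] = √[367 × 1567] = 758.3462
r = 383 / 758.3462 ≈ 0.505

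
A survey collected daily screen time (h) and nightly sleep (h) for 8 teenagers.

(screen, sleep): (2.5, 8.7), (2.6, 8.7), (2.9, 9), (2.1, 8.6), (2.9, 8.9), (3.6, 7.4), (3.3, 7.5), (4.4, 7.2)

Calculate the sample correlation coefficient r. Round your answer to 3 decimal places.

n = 8, Σx = 24.3, Σy = 66, Σx² = 77.45, Σy² = 548.4, Σxy = 197.41
nΣxy − ΣxΣy = 1579.28 − 1603.8 = -24.52
nΣx² − (Σx)² = 619.6 − 590.49 = 29.11; nΣy² − (Σy)² = 4387.2 − 4356 = 31.2
r = -24.52 / √(29.11 × 31.2) = -24.52 / 30.1369 ≈ -0.814

-0.814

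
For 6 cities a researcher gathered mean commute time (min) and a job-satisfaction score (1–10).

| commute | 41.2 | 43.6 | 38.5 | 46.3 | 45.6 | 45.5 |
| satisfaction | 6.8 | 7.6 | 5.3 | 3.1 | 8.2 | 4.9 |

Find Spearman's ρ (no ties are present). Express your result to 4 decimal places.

Rank commute: 2, 3, 1, 6, 5, 4
Rank satisfaction: 4, 5, 3, 1, 6, 2
d = rank(commute) − rank(satisfaction): -2, -2, -2, 5, -1, 2; Σd² = 42
ρ = 1 − 6Σd² / [n(n²−1)] = 1 − 6×42 / (6×35) = 1 − 252/210 ≈ -0.2000

-0.2000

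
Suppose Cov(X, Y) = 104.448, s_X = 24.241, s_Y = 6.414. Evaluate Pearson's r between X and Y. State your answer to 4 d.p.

0.6718

r = Cov(X,Y) / (s_X · s_Y) = 104.448 / (24.241 × 6.414)
  = 104.448 / 155.4818 ≈ 0.6718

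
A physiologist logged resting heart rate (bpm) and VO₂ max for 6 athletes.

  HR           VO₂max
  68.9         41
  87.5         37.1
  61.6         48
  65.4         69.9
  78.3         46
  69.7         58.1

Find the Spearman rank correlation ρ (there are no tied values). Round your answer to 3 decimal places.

-0.600

Rank HR: 3, 6, 1, 2, 5, 4
Rank VO₂max: 2, 1, 4, 6, 3, 5
d = rank(HR) − rank(VO₂max): 1, 5, -3, -4, 2, -1; Σd² = 56
ρ = 1 − 6Σd² / [n(n²−1)] = 1 − 6×56 / (6×35) = 1 − 336/210 ≈ -0.600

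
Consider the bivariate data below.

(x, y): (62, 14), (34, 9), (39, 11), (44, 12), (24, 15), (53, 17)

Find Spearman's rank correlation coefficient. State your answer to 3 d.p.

Rank x: 6, 2, 3, 4, 1, 5
Rank y: 4, 1, 2, 3, 5, 6
d = rank(x) − rank(y): 2, 1, 1, 1, -4, -1; Σd² = 24
ρ = 1 − 6Σd² / [n(n²−1)] = 1 − 6×24 / (6×35) = 1 − 144/210 ≈ 0.314

0.314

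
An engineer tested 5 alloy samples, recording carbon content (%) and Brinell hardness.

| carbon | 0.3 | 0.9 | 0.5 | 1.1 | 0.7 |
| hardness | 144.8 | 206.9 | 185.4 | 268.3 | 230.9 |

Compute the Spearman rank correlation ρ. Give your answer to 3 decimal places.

Rank carbon: 1, 4, 2, 5, 3
Rank hardness: 1, 3, 2, 5, 4
d = rank(carbon) − rank(hardness): 0, 1, 0, 0, -1; Σd² = 2
ρ = 1 − 6Σd² / [n(n²−1)] = 1 − 6×2 / (5×24) = 1 − 12/120 ≈ 0.900

0.900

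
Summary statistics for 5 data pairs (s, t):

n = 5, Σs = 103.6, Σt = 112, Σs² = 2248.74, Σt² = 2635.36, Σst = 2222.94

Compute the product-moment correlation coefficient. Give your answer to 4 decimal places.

r = (nΣst − ΣsΣt) / √[(nΣs² − (Σs)²)(nΣt² − (Σt)²)]
Numerator: 5×2222.94 − 103.6×112 = -488.5
Denominator: √[(11243.7 − 10732.96)(13176.8 − 12544)] = √[510.74 × 632.8] = 568.5035
r = -488.5 / 568.5035 ≈ -0.8593

-0.8593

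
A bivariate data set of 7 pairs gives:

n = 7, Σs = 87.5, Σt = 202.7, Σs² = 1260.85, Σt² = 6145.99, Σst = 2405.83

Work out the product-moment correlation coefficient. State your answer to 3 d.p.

r = (nΣst − ΣsΣt) / √[(nΣs² − (Σs)²)(nΣt² − (Σt)²)]
Numerator: 7×2405.83 − 87.5×202.7 = -895.44
Denominator: √[(8825.95 − 7656.25)(43021.93 − 41087.29)] = √[1169.7 × 1934.64] = 1504.3099
r = -895.44 / 1504.3099 ≈ -0.595

-0.595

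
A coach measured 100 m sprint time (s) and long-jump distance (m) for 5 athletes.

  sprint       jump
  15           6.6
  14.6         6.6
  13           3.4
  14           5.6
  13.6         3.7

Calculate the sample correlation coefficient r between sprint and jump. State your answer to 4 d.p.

0.9473

n = 5, Σx = 70.2, Σy = 25.9, Σx² = 988.12, Σy² = 143.73, Σxy = 368.28
nΣxy − ΣxΣy = 1841.4 − 1818.18 = 23.22
nΣx² − (Σx)² = 4940.6 − 4928.04 = 12.56; nΣy² − (Σy)² = 718.65 − 670.81 = 47.84
r = 23.22 / √(12.56 × 47.84) = 23.22 / 24.5127 ≈ 0.9473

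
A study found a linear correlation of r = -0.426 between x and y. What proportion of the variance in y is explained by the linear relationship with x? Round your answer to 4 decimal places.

0.1815

r² = (-0.426)² = 0.1815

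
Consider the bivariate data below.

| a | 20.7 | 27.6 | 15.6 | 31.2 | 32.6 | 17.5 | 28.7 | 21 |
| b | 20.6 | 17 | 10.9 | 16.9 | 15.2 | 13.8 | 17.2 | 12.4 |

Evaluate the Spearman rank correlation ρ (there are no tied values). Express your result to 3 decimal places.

0.381

Rank a: 3, 5, 1, 7, 8, 2, 6, 4
Rank b: 8, 6, 1, 5, 4, 3, 7, 2
d = rank(a) − rank(b): -5, -1, 0, 2, 4, -1, -1, 2; Σd² = 52
ρ = 1 − 6Σd² / [n(n²−1)] = 1 − 6×52 / (8×63) = 1 − 312/504 ≈ 0.381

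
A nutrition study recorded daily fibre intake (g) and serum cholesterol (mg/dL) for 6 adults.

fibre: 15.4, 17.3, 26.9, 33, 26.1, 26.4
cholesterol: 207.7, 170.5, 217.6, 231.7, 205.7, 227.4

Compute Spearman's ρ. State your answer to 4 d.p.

0.7714

Rank fibre: 1, 2, 5, 6, 3, 4
Rank cholesterol: 3, 1, 4, 6, 2, 5
d = rank(fibre) − rank(cholesterol): -2, 1, 1, 0, 1, -1; Σd² = 8
ρ = 1 − 6Σd² / [n(n²−1)] = 1 − 6×8 / (6×35) = 1 − 48/210 ≈ 0.7714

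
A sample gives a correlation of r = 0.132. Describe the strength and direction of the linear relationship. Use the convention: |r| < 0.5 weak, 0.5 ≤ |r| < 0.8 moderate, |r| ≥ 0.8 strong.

weak positive

r = 0.132 > 0 so the relationship is positive.
|r| = 0.132, which falls in the weak range.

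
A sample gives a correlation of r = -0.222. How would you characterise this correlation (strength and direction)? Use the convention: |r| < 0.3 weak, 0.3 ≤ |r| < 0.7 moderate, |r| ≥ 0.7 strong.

r = -0.222 < 0 so the relationship is negative.
|r| = 0.222, which falls in the weak range.

weak negative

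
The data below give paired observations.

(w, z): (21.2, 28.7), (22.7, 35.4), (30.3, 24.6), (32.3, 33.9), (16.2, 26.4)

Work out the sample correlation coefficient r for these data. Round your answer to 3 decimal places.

n = 5, Σw = 122.7, Σz = 149, Σw² = 3188.55, Σz² = 4528.18, Σwz = 3680.05
nΣwz − ΣwΣz = 18400.25 − 18282.3 = 117.95
nΣw² − (Σw)² = 15942.75 − 15055.29 = 887.46; nΣz² − (Σz)² = 22640.9 − 22201 = 439.9
r = 117.95 / √(887.46 × 439.9) = 117.95 / 624.8149 ≈ 0.189

0.189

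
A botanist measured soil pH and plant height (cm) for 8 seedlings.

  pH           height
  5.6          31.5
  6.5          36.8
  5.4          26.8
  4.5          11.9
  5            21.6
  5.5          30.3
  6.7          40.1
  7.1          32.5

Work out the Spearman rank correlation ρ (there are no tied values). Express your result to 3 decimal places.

0.929

Rank pH: 5, 6, 3, 1, 2, 4, 7, 8
Rank height: 5, 7, 3, 1, 2, 4, 8, 6
d = rank(pH) − rank(height): 0, -1, 0, 0, 0, 0, -1, 2; Σd² = 6
ρ = 1 − 6Σd² / [n(n²−1)] = 1 − 6×6 / (8×63) = 1 − 36/504 ≈ 0.929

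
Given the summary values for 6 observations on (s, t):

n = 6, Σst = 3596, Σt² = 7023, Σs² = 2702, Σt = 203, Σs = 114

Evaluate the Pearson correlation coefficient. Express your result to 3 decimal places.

-0.906

r = (nΣst − ΣsΣt) / √[(nΣs² − (Σs)²)(nΣt² − (Σt)²)]
Numerator: 6×3596 − 114×203 = -1566
Denominator: √[(16212 − 12996)(42138 − 41209)] = √[3216 × 929] = 1728.4860
r = -1566 / 1728.4860 ≈ -0.906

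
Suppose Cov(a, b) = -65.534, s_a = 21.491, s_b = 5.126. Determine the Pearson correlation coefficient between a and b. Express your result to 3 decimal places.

r = Cov(a,b) / (s_a · s_b) = -65.534 / (21.491 × 5.126)
  = -65.534 / 110.1629 ≈ -0.595

-0.595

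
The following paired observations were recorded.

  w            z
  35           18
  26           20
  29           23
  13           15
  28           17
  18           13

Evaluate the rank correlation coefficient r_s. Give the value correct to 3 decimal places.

0.657

Rank w: 6, 3, 5, 1, 4, 2
Rank z: 4, 5, 6, 2, 3, 1
d = rank(w) − rank(z): 2, -2, -1, -1, 1, 1; Σd² = 12
ρ = 1 − 6Σd² / [n(n²−1)] = 1 − 6×12 / (6×35) = 1 − 72/210 ≈ 0.657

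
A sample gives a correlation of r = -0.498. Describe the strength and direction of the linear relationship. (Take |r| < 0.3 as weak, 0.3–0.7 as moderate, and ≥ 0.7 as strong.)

r = -0.498 < 0 so the relationship is negative.
|r| = 0.498, which falls in the moderate range.

moderate negative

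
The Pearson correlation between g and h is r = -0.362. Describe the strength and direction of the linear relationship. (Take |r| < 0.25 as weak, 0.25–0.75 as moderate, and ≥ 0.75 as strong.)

r = -0.362 < 0 so the relationship is negative.
|r| = 0.362, which falls in the moderate range.

moderate negative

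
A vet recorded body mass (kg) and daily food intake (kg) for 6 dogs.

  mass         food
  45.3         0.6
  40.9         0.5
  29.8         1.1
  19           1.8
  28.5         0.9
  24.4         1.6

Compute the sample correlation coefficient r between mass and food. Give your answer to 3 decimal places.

n = 6, Σx = 187.9, Σy = 6.5, Σx² = 6381.55, Σy² = 8.43, Σxy = 179.3
nΣxy − ΣxΣy = 1075.8 − 1221.35 = -145.55
nΣx² − (Σx)² = 38289.3 − 35306.41 = 2982.89; nΣy² − (Σy)² = 50.58 − 42.25 = 8.33
r = -145.55 / √(2982.89 × 8.33) = -145.55 / 157.6308 ≈ -0.923

-0.923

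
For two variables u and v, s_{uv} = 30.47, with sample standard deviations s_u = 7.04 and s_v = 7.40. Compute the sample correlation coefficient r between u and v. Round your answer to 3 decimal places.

0.585

r = Cov(u,v) / (s_u · s_v) = 30.47 / (7.04 × 7.40)
  = 30.47 / 52.0960 ≈ 0.585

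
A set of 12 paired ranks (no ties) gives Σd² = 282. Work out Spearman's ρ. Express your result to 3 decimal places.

ρ = 1 − 6Σd² / [n(n²−1)] = 1 − 6×282 / (12×143)
  = 1 − 1692/1716 = 1 − 0.9860 ≈ 0.014

0.014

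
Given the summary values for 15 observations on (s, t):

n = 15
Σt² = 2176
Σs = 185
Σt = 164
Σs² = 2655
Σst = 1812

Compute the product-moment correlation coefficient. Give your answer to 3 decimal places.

-0.557

r = (nΣst − ΣsΣt) / √[(nΣs² − (Σs)²)(nΣt² − (Σt)²)]
Numerator: 15×1812 − 185×164 = -3160
Denominator: √[(39825 − 34225)(32640 − 26896)] = √[5600 × 5744] = 5671.5430
r = -3160 / 5671.5430 ≈ -0.557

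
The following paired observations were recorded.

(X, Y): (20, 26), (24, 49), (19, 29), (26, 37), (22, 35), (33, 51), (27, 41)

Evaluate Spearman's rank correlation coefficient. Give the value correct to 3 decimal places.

Rank X: 2, 4, 1, 5, 3, 7, 6
Rank Y: 1, 6, 2, 4, 3, 7, 5
d = rank(X) − rank(Y): 1, -2, -1, 1, 0, 0, 1; Σd² = 8
ρ = 1 − 6Σd² / [n(n²−1)] = 1 − 6×8 / (7×48) = 1 − 48/336 ≈ 0.857

0.857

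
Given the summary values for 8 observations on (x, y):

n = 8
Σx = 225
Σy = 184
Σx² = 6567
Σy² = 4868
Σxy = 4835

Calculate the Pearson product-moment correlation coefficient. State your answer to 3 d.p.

-0.872

r = (nΣxy − ΣxΣy) / √[(nΣx² − (Σx)²)(nΣy² − (Σy)²)]
Numerator: 8×4835 − 225×184 = -2720
Denominator: √[(52536 − 50625)(38944 − 33856)] = √[1911 × 5088] = 3118.1995
r = -2720 / 3118.1995 ≈ -0.872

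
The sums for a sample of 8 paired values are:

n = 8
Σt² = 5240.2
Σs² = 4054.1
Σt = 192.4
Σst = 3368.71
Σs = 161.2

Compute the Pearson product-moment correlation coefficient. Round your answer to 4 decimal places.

r = (nΣst − ΣsΣt) / √[(nΣs² − (Σs)²)(nΣt² − (Σt)²)]
Numerator: 8×3368.71 − 161.2×192.4 = -4065.2
Denominator: √[(32432.8 − 25985.44)(41921.6 − 37017.76)] = √[6447.36 × 4903.84] = 5622.8838
r = -4065.2 / 5622.8838 ≈ -0.7230

-0.7230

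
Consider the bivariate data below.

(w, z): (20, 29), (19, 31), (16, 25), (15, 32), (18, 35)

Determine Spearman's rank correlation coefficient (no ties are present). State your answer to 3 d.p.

-0.200

Rank w: 5, 4, 2, 1, 3
Rank z: 2, 3, 1, 4, 5
d = rank(w) − rank(z): 3, 1, 1, -3, -2; Σd² = 24
ρ = 1 − 6Σd² / [n(n²−1)] = 1 − 6×24 / (5×24) = 1 − 144/120 ≈ -0.200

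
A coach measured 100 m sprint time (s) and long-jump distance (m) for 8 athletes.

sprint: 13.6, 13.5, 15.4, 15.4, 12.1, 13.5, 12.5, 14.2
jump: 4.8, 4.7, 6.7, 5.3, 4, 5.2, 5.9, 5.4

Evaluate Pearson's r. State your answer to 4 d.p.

n = 8, Σx = 110.2, Σy = 42, Σx² = 1528.08, Σy² = 225.12, Σxy = 582.56
nΣxy − ΣxΣy = 4660.48 − 4628.4 = 32.08
nΣx² − (Σx)² = 12224.64 − 12144.04 = 80.6; nΣy² − (Σy)² = 1800.96 − 1764 = 36.96
r = 32.08 / √(80.6 × 36.96) = 32.08 / 54.5800 ≈ 0.5878

0.5878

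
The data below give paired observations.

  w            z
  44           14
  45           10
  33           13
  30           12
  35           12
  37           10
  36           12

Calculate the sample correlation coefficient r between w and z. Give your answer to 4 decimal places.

-0.1208

n = 7, Σw = 260, Σz = 83, Σw² = 9840, Σz² = 997, Σwz = 3077
nΣwz − ΣwΣz = 21539 − 21580 = -41
nΣw² − (Σw)² = 68880 − 67600 = 1280; nΣz² − (Σz)² = 6979 − 6889 = 90
r = -41 / √(1280 × 90) = -41 / 339.4113 ≈ -0.1208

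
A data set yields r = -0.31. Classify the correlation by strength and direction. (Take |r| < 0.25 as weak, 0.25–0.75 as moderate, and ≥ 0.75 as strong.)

moderate negative

r = -0.31 < 0 so the relationship is negative.
|r| = 0.31, which falls in the moderate range.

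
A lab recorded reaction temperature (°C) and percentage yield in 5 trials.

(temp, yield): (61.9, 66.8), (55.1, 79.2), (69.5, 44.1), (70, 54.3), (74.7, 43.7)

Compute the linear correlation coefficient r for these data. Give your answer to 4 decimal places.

-0.9597

n = 5, Σx = 331.2, Σy = 288.1, Σx² = 22177.96, Σy² = 17537.87, Σxy = 18629.18
nΣxy − ΣxΣy = 93145.9 − 95418.72 = -2272.82
nΣx² − (Σx)² = 110889.8 − 109693.44 = 1196.36; nΣy² − (Σy)² = 87689.35 − 83001.61 = 4687.74
r = -2272.82 / √(1196.36 × 4687.74) = -2272.82 / 2368.1690 ≈ -0.9597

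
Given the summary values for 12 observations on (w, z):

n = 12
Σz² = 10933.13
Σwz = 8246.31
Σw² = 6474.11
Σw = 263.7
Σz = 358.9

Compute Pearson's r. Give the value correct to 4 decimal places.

r = (nΣwz − ΣwΣz) / √[(nΣw² − (Σw)²)(nΣz² − (Σz)²)]
Numerator: 12×8246.31 − 263.7×358.9 = 4313.79
Denominator: √[(77689.32 − 69537.69)(131197.56 − 128809.21)] = √[8151.63 × 2388.35] = 4412.3628
r = 4313.79 / 4412.3628 ≈ 0.9777

0.9777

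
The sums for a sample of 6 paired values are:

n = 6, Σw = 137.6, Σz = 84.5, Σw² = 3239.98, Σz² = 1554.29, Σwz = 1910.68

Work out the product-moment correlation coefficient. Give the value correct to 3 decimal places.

-0.155

r = (nΣwz − ΣwΣz) / √[(nΣw² − (Σw)²)(nΣz² − (Σz)²)]
Numerator: 6×1910.68 − 137.6×84.5 = -163.12
Denominator: √[(19439.88 − 18933.76)(9325.74 − 7140.25)] = √[506.12 × 2185.49] = 1051.7225
r = -163.12 / 1051.7225 ≈ -0.155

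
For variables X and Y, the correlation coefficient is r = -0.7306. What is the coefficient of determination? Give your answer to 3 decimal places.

0.534

r² = (-0.7306)² = 0.534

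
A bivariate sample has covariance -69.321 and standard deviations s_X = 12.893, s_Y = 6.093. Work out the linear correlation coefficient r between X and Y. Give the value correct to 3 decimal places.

r = Cov(X,Y) / (s_X · s_Y) = -69.321 / (12.893 × 6.093)
  = -69.321 / 78.5570 ≈ -0.882

-0.882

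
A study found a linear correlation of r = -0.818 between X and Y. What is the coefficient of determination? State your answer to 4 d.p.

r² = (-0.818)² = 0.6691

0.6691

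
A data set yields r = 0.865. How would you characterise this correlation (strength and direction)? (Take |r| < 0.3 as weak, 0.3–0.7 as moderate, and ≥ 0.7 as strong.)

strong positive

r = 0.865 > 0 so the relationship is positive.
|r| = 0.865, which falls in the strong range.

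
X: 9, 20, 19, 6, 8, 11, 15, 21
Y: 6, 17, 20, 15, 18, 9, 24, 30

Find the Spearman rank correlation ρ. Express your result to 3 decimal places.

0.595

Rank X: 3, 7, 6, 1, 2, 4, 5, 8
Rank Y: 1, 4, 6, 3, 5, 2, 7, 8
d = rank(X) − rank(Y): 2, 3, 0, -2, -3, 2, -2, 0; Σd² = 34
ρ = 1 − 6Σd² / [n(n²−1)] = 1 − 6×34 / (8×63) = 1 − 204/504 ≈ 0.595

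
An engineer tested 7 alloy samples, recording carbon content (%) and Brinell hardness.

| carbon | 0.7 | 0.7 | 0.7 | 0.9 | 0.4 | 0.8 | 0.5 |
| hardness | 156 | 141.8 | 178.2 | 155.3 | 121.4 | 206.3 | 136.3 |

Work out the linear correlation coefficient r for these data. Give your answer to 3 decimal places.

0.667

n = 7, Σx = 4.7, Σy = 1095.3, Σx² = 3.33, Σy² = 176191.91, Σxy = 754.72
nΣxy − ΣxΣy = 5283.04 − 5147.91 = 135.13
nΣx² − (Σx)² = 23.31 − 22.09 = 1.22; nΣy² − (Σy)² = 1233343.37 − 1199682.09 = 33661.28
r = 135.13 / √(1.22 × 33661.28) = 135.13 / 202.6494 ≈ 0.667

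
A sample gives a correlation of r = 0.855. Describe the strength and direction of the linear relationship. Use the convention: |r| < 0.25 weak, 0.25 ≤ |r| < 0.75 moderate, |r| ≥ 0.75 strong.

r = 0.855 > 0 so the relationship is positive.
|r| = 0.855, which falls in the strong range.

strong positive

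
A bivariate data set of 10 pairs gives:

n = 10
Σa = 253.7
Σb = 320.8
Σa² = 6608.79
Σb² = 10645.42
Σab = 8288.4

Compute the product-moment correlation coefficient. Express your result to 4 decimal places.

r = (nΣab − ΣaΣb) / √[(nΣa² − (Σa)²)(nΣb² − (Σb)²)]
Numerator: 10×8288.4 − 253.7×320.8 = 1497.04
Denominator: √[(66087.9 − 64363.69)(106454.2 − 102912.64)] = √[1724.21 × 3541.56] = 2471.1117
r = 1497.04 / 2471.1117 ≈ 0.6058

0.6058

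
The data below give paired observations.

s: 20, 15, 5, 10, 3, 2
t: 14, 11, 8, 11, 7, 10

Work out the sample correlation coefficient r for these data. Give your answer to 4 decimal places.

n = 6, Σs = 55, Σt = 61, Σs² = 763, Σt² = 651, Σst = 636
nΣst − ΣsΣt = 3816 − 3355 = 461
nΣs² − (Σs)² = 4578 − 3025 = 1553; nΣt² − (Σt)² = 3906 − 3721 = 185
r = 461 / √(1553 × 185) = 461 / 536.0084 ≈ 0.8601

0.8601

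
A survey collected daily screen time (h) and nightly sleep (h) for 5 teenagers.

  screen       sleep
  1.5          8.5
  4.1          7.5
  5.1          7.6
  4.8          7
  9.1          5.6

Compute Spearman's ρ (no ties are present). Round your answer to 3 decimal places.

-0.700

Rank screen: 1, 2, 4, 3, 5
Rank sleep: 5, 3, 4, 2, 1
d = rank(screen) − rank(sleep): -4, -1, 0, 1, 4; Σd² = 34
ρ = 1 − 6Σd² / [n(n²−1)] = 1 − 6×34 / (5×24) = 1 − 204/120 ≈ -0.700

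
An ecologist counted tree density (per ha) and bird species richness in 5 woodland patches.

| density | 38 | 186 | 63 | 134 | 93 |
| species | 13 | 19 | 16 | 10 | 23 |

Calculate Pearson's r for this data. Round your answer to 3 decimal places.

0.158

n = 5, Σx = 514, Σy = 81, Σx² = 66614, Σy² = 1415, Σxy = 8515
nΣxy − ΣxΣy = 42575 − 41634 = 941
nΣx² − (Σx)² = 333070 − 264196 = 68874; nΣy² − (Σy)² = 7075 − 6561 = 514
r = 941 / √(68874 × 514) = 941 / 5949.8938 ≈ 0.158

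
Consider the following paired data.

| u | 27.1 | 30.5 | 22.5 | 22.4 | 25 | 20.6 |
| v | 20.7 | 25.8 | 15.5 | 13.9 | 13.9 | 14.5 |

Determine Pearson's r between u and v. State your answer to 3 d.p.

n = 6, Σu = 148.1, Σv = 104.3, Σu² = 3722.03, Σv² = 1931.05, Σuv = 2654.18
nΣuv − ΣuΣv = 15925.08 − 15446.83 = 478.25
nΣu² − (Σu)² = 22332.18 − 21933.61 = 398.57; nΣv² − (Σv)² = 11586.3 − 10878.49 = 707.81
r = 478.25 / √(398.57 × 707.81) = 478.25 / 531.1420 ≈ 0.900

0.900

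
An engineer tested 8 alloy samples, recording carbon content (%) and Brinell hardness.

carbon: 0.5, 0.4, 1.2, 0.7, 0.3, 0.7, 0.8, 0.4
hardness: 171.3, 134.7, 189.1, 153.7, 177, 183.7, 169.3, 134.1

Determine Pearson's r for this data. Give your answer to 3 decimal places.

n = 8, Σx = 5, Σy = 1312.9, Σx² = 3.72, Σy² = 218590.27, Σxy = 844.81
nΣxy − ΣxΣy = 6758.48 − 6564.5 = 193.98
nΣx² − (Σx)² = 29.76 − 25 = 4.76; nΣy² − (Σy)² = 1748722.16 − 1723706.41 = 25015.75
r = 193.98 / √(4.76 × 25015.75) = 193.98 / 345.0724 ≈ 0.562

0.562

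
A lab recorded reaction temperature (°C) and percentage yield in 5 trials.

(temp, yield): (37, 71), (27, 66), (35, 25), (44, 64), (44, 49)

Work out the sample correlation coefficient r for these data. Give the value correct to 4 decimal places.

-0.0548

n = 5, Σx = 187, Σy = 275, Σx² = 7195, Σy² = 16519, Σxy = 10256
nΣxy − ΣxΣy = 51280 − 51425 = -145
nΣx² − (Σx)² = 35975 − 34969 = 1006; nΣy² − (Σy)² = 82595 − 75625 = 6970
r = -145 / √(1006 × 6970) = -145 / 2647.9841 ≈ -0.0548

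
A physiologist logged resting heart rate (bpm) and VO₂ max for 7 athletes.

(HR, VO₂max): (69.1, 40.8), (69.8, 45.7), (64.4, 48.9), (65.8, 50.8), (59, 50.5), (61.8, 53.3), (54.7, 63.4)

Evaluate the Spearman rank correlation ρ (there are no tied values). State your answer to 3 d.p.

Rank HR: 6, 7, 4, 5, 2, 3, 1
Rank VO₂max: 1, 2, 3, 5, 4, 6, 7
d = rank(HR) − rank(VO₂max): 5, 5, 1, 0, -2, -3, -6; Σd² = 100
ρ = 1 − 6Σd² / [n(n²−1)] = 1 − 6×100 / (7×48) = 1 − 600/336 ≈ -0.786

-0.786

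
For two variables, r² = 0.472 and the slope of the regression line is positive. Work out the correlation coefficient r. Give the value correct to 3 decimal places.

0.687

|r| = √0.472 = 0.687
The association is positive, so r = 0.687.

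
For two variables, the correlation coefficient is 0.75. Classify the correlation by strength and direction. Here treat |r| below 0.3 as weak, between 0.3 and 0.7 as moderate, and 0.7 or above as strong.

strong positive

r = 0.75 > 0 so the relationship is positive.
|r| = 0.75, which falls in the strong range.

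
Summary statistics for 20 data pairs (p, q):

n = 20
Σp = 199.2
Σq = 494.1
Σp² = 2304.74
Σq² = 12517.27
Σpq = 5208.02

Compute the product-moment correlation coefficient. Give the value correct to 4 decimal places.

r = (nΣpq − ΣpΣq) / √[(nΣp² − (Σp)²)(nΣq² − (Σq)²)]
Numerator: 20×5208.02 − 199.2×494.1 = 5735.68
Denominator: √[(46094.8 − 39680.64)(250345.4 − 244134.81)] = √[6414.16 × 6210.59] = 6311.5543
r = 5735.68 / 6311.5543 ≈ 0.9088

0.9088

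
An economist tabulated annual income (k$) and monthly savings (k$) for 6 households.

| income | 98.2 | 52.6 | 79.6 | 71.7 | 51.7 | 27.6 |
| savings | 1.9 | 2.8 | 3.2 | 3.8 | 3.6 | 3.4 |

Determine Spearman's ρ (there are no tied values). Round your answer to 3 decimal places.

Rank income: 6, 3, 5, 4, 2, 1
Rank savings: 1, 2, 3, 6, 5, 4
d = rank(income) − rank(savings): 5, 1, 2, -2, -3, -3; Σd² = 52
ρ = 1 − 6Σd² / [n(n²−1)] = 1 − 6×52 / (6×35) = 1 − 312/210 ≈ -0.486

-0.486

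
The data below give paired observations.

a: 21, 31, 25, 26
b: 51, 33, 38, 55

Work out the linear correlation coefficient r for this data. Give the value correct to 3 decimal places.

-0.650

n = 4, Σa = 103, Σb = 177, Σa² = 2703, Σb² = 8159, Σab = 4474
nΣab − ΣaΣb = 17896 − 18231 = -335
nΣa² − (Σa)² = 10812 − 10609 = 203; nΣb² − (Σb)² = 32636 − 31329 = 1307
r = -335 / √(203 × 1307) = -335 / 515.0932 ≈ -0.650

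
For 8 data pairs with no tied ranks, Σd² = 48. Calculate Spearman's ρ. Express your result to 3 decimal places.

0.429

ρ = 1 − 6Σd² / [n(n²−1)] = 1 − 6×48 / (8×63)
  = 1 − 288/504 = 1 − 0.5714 ≈ 0.429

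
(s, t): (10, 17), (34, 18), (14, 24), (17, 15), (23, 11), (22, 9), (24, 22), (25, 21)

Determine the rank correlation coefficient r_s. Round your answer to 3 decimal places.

0.119

Rank s: 1, 8, 2, 3, 5, 4, 6, 7
Rank t: 4, 5, 8, 3, 2, 1, 7, 6
d = rank(s) − rank(t): -3, 3, -6, 0, 3, 3, -1, 1; Σd² = 74
ρ = 1 − 6Σd² / [n(n²−1)] = 1 − 6×74 / (8×63) = 1 − 444/504 ≈ 0.119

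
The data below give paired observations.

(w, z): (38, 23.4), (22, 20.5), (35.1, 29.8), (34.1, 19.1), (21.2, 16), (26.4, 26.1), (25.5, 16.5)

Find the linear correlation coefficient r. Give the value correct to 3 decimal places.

n = 7, Σw = 202.3, Σz = 151.4, Σw² = 6119.47, Σz² = 3430.12, Σwz = 4486.48
nΣwz − ΣwΣz = 31405.36 − 30628.22 = 777.14
nΣw² − (Σw)² = 42836.29 − 40925.29 = 1911; nΣz² − (Σz)² = 24010.84 − 22921.96 = 1088.88
r = 777.14 / √(1911 × 1088.88) = 777.14 / 1442.5151 ≈ 0.539

0.539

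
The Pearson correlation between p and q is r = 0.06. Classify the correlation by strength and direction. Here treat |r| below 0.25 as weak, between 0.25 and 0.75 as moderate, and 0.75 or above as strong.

r = 0.06 > 0 so the relationship is positive.
|r| = 0.06, which falls in the weak range.

weak positive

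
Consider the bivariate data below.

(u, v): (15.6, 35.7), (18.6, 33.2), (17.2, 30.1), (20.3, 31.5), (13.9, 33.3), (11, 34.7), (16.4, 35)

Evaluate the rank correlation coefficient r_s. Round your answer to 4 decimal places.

Rank u: 3, 6, 5, 7, 2, 1, 4
Rank v: 7, 3, 1, 2, 4, 5, 6
d = rank(u) − rank(v): -4, 3, 4, 5, -2, -4, -2; Σd² = 90
ρ = 1 − 6Σd² / [n(n²−1)] = 1 − 6×90 / (7×48) = 1 − 540/336 ≈ -0.6071

-0.6071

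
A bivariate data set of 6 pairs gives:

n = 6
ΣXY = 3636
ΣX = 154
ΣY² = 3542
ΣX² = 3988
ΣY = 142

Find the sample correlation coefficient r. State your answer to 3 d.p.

r = (nΣXY − ΣXΣY) / √[(nΣX² − (ΣX)²)(nΣY² − (ΣY)²)]
Numerator: 6×3636 − 154×142 = -52
Denominator: √[(23928 − 23716)(21252 − 20164)] = √[212 × 1088] = 480.2666
r = -52 / 480.2666 ≈ -0.108

-0.108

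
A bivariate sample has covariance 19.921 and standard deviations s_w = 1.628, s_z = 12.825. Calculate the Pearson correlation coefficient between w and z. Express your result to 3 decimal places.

r = Cov(w,z) / (s_w · s_z) = 19.921 / (1.628 × 12.825)
  = 19.921 / 20.8791 ≈ 0.954

0.954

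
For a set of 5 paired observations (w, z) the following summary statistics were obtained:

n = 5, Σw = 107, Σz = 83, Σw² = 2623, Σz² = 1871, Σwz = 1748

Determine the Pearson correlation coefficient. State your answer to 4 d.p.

-0.0696

r = (nΣwz − ΣwΣz) / √[(nΣw² − (Σw)²)(nΣz² − (Σz)²)]
Numerator: 5×1748 − 107×83 = -141
Denominator: √[(13115 − 11449)(9355 − 6889)] = √[1666 × 2466] = 2026.9080
r = -141 / 2026.9080 ≈ -0.0696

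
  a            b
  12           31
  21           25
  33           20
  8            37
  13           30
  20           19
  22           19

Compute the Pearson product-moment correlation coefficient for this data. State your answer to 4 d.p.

n = 7, Σa = 129, Σb = 181, Σa² = 2791, Σb² = 4977, Σab = 3041
nΣab − ΣaΣb = 21287 − 23349 = -2062
nΣa² − (Σa)² = 19537 − 16641 = 2896; nΣb² − (Σb)² = 34839 − 32761 = 2078
r = -2062 / √(2896 × 2078) = -2062 / 2453.1384 ≈ -0.8406

-0.8406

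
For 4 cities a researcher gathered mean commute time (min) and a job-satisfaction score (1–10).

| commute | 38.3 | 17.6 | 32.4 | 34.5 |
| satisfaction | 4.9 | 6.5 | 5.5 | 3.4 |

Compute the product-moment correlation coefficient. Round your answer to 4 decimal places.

n = 4, Σx = 122.8, Σy = 20.3, Σx² = 4016.66, Σy² = 108.07, Σxy = 597.57
nΣxy − ΣxΣy = 2390.28 − 2492.84 = -102.56
nΣx² − (Σx)² = 16066.64 − 15079.84 = 986.8; nΣy² − (Σy)² = 432.28 − 412.09 = 20.19
r = -102.56 / √(986.8 × 20.19) = -102.56 / 141.1506 ≈ -0.7266

-0.7266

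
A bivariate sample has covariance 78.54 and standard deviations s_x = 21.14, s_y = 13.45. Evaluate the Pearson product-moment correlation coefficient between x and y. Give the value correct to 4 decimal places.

r = Cov(x,y) / (s_x · s_y) = 78.54 / (21.14 × 13.45)
  = 78.54 / 284.3330 ≈ 0.2762

0.2762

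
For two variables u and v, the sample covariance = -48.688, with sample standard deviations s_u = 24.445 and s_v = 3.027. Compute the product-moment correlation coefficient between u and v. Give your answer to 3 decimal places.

-0.658

r = Cov(u,v) / (s_u · s_v) = -48.688 / (24.445 × 3.027)
  = -48.688 / 73.9950 ≈ -0.658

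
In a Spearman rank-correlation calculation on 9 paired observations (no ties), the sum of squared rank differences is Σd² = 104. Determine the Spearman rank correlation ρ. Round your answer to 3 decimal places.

0.133

ρ = 1 − 6Σd² / [n(n²−1)] = 1 − 6×104 / (9×80)
  = 1 − 624/720 = 1 − 0.8667 ≈ 0.133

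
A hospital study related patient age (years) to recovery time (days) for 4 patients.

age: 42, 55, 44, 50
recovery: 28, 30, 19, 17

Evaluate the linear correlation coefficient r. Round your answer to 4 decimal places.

0.2054

n = 4, Σx = 191, Σy = 94, Σx² = 9225, Σy² = 2334, Σxy = 4512
nΣxy − ΣxΣy = 18048 − 17954 = 94
nΣx² − (Σx)² = 36900 − 36481 = 419; nΣy² − (Σy)² = 9336 − 8836 = 500
r = 94 / √(419 × 500) = 94 / 457.7117 ≈ 0.2054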